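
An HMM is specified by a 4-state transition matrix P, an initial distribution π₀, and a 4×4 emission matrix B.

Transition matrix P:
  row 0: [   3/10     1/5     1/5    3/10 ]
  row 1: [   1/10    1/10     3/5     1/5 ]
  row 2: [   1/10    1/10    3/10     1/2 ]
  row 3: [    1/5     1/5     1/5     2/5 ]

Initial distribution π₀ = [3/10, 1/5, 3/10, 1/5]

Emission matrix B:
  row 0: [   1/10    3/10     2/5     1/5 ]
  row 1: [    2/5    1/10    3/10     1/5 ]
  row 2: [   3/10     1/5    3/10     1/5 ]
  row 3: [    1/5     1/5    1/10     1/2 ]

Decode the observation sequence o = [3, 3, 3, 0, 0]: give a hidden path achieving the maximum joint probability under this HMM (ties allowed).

path = [3, 3, 3, 1, 2]

t=0: δ = [6.000e-02, 4.000e-02, 6.000e-02, 1.000e-01]  (obs o_0=3)
t=1: δ = [4.000e-03, 4.000e-03, 4.800e-03, 2.000e-02]  ψ = [3, 3, 1, 3]  (obs o_1=3)
t=2: δ = [8.000e-04, 8.000e-04, 8.000e-04, 4.000e-03]  ψ = [3, 3, 3, 3]  (obs o_2=3)
t=3: δ = [8.000e-05, 3.200e-04, 2.400e-04, 3.200e-04]  ψ = [3, 3, 3, 3]  (obs o_3=0)
t=4: δ = [6.400e-06, 2.560e-05, 5.760e-05, 2.560e-05]  ψ = [3, 3, 1, 3]  (obs o_4=0)
backtrack: best end state = 2; path = [3, 3, 3, 1, 2]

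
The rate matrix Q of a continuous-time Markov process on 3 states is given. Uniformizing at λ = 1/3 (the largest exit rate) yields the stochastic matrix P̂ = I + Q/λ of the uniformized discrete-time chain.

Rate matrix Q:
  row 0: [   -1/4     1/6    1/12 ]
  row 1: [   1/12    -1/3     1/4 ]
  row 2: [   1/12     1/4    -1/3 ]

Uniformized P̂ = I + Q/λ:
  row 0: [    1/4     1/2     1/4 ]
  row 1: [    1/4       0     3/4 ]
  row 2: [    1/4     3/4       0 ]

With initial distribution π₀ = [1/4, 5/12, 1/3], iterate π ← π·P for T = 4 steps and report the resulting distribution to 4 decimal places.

t=0: π = [0.2500, 0.4167, 0.3333]
t=1: π = [0.2500, 0.3750, 0.3750]
t=2: π = [0.2500, 0.4063, 0.3438]
t=3: π = [0.2500, 0.3828, 0.3672]
t=4: π = [0.2500, 0.4004, 0.3496]

π = [0.2500, 0.4004, 0.3496]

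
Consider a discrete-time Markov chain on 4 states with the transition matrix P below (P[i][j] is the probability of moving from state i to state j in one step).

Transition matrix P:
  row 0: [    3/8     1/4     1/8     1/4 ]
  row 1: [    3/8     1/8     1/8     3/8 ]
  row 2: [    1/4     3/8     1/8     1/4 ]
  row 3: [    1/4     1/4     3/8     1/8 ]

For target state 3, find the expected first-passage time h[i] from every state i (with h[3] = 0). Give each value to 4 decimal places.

First-step conditioning: h[3] = 0; for i ≠ 3, h[i] = 1 + Σ_k P[i][k]·h[k].
  h[0] = 1 + 3/8·h[0] + 1/4·h[1] + 1/8·h[2]
  h[1] = 1 + 3/8·h[0] + 1/8·h[1] + 1/8·h[2]
  h[2] = 1 + 1/4·h[0] + 3/8·h[1] + 1/8·h[2]
Solving the 3×3 linear system over states ≠ 3 gives exactly h = [576/161, 512/161, 568/161, 0] (h[3] = 0 is the target).

h = [3.5776, 3.1801, 3.5280, 0.0000]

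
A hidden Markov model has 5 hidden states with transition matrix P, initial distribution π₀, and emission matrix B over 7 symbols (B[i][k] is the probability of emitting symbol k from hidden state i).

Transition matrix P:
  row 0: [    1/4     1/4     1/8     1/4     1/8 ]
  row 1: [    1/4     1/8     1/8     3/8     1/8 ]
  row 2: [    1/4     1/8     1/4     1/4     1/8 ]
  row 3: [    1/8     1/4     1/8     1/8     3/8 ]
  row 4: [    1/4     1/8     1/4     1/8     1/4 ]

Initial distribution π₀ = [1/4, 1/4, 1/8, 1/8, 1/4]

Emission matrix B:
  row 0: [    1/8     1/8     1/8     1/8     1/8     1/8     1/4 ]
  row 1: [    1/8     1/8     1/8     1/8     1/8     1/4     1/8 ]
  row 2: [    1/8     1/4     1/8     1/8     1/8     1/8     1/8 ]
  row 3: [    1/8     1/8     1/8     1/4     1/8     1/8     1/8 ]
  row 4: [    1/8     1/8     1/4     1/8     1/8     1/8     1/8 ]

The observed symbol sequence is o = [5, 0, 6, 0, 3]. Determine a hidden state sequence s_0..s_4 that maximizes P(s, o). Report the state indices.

path = [1, 0, 0, 1, 3]

t=0: δ = [3.125e-02, 6.250e-02, 1.562e-02, 1.562e-02, 3.125e-02]  (obs o_0=5)
t=1: δ = [1.953e-03, 9.766e-04, 9.766e-04, 2.930e-03, 9.766e-04]  ψ = [1, 0, 1, 1, 1]  (obs o_1=0)
t=2: δ = [1.221e-04, 9.155e-05, 4.578e-05, 6.104e-05, 1.373e-04]  ψ = [0, 3, 3, 0, 3]  (obs o_2=6)
t=3: δ = [4.292e-06, 3.815e-06, 4.292e-06, 4.292e-06, 4.292e-06]  ψ = [4, 0, 4, 1, 4]  (obs o_3=0)
t=4: δ = [1.341e-07, 1.341e-07, 1.341e-07, 3.576e-07, 2.012e-07]  ψ = [0, 0, 2, 1, 3]  (obs o_4=3)
backtrack: best end state = 3; path = [1, 0, 0, 1, 3]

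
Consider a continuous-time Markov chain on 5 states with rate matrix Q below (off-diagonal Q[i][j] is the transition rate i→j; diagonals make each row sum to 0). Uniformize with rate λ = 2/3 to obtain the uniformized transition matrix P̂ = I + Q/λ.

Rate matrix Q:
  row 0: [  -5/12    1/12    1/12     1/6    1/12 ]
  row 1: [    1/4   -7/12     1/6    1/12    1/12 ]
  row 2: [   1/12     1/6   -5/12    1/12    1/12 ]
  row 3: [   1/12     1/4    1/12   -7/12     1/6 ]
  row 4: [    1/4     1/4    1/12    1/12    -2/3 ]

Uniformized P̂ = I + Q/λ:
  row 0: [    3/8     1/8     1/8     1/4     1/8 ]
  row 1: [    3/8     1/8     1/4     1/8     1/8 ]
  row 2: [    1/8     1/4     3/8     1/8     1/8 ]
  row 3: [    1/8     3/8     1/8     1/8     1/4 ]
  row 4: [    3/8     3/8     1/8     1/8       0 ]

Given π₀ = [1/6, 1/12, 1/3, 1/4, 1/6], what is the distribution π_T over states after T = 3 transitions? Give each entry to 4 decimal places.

π = [0.2832, 0.2217, 0.2062, 0.1605, 0.1284]

t=0: π = [0.1667, 0.0833, 0.3333, 0.2500, 0.1667]
t=1: π = [0.2292, 0.2708, 0.2188, 0.1458, 0.1354]
t=2: π = [0.2839, 0.2227, 0.2135, 0.1536, 0.1263]
t=3: π = [0.2832, 0.2217, 0.2062, 0.1605, 0.1284]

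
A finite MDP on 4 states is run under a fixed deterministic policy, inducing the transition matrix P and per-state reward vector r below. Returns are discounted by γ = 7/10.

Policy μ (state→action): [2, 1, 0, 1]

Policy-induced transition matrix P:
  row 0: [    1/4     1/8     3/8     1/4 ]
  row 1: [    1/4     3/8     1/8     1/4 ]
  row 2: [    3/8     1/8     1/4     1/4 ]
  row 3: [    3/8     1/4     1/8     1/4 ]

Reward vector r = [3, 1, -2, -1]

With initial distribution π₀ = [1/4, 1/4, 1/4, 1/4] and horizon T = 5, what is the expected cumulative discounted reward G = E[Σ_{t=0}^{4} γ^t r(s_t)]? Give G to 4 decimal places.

t=0: π = [0.2500, 0.2500, 0.2500, 0.2500], E[r] = 0.2500, γ^t·E[r] = 0.250000, running G = 0.250000
t=1: π = [0.3125, 0.2188, 0.2188, 0.2500], E[r] = 0.4688, γ^t·E[r] = 0.328125, running G = 0.578125
t=2: π = [0.3086, 0.2109, 0.2305, 0.2500], E[r] = 0.4258, γ^t·E[r] = 0.208633, running G = 0.786758
t=3: π = [0.3101, 0.2090, 0.2310, 0.2500], E[r] = 0.4272, γ^t·E[r] = 0.146545, running G = 0.933303
t=4: π = [0.3101, 0.2085, 0.2314, 0.2500], E[r] = 0.4261, γ^t·E[r] = 0.102303, running G = 1.035607

G = 1.0356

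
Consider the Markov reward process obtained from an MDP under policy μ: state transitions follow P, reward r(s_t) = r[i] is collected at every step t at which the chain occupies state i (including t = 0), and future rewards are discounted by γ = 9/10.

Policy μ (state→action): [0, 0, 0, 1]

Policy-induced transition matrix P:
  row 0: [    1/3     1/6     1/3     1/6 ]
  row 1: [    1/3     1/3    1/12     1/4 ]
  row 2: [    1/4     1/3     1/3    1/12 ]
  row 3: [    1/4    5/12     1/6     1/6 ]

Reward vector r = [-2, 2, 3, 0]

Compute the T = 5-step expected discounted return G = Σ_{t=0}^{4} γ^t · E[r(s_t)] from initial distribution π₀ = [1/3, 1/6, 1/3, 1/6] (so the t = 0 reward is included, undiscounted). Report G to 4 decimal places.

t=0: π = [0.3333, 0.1667, 0.3333, 0.1667], E[r] = 0.6667, γ^t·E[r] = 0.666667, running G = 0.666667
t=1: π = [0.2917, 0.2917, 0.2639, 0.1528], E[r] = 0.7917, γ^t·E[r] = 0.712500, running G = 1.379167
t=2: π = [0.2986, 0.2975, 0.2350, 0.1690], E[r] = 0.7025, γ^t·E[r] = 0.569063, running G = 1.948229
t=3: π = [0.2997, 0.2976, 0.2308, 0.1719], E[r] = 0.6884, γ^t·E[r] = 0.501820, running G = 2.450049
t=4: π = [0.2998, 0.2977, 0.2303, 0.1722], E[r] = 0.6867, γ^t·E[r] = 0.450541, running G = 2.900591

G = 2.9006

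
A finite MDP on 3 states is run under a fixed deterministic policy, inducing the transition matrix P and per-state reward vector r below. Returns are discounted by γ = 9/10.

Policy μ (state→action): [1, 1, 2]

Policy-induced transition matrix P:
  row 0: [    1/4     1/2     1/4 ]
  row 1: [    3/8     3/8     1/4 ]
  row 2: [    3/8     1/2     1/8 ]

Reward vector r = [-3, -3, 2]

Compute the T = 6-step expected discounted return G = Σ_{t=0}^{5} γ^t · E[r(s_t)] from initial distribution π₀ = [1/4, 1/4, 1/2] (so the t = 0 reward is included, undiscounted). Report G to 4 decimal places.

t=0: π = [0.2500, 0.2500, 0.5000], E[r] = -0.5000, γ^t·E[r] = -0.500000, running G = -0.500000
t=1: π = [0.3438, 0.4688, 0.1875], E[r] = -2.0625, γ^t·E[r] = -1.856250, running G = -2.356250
t=2: π = [0.3320, 0.4414, 0.2266], E[r] = -1.8672, γ^t·E[r] = -1.512422, running G = -3.868672
t=3: π = [0.3335, 0.4448, 0.2217], E[r] = -1.8916, γ^t·E[r] = -1.378978, running G = -5.247649
t=4: π = [0.3333, 0.4444, 0.2223], E[r] = -1.8885, γ^t·E[r] = -1.239078, running G = -6.486727
t=5: π = [0.3333, 0.4445, 0.2222], E[r] = -1.8889, γ^t·E[r] = -1.115395, running G = -7.602122

G = -7.6021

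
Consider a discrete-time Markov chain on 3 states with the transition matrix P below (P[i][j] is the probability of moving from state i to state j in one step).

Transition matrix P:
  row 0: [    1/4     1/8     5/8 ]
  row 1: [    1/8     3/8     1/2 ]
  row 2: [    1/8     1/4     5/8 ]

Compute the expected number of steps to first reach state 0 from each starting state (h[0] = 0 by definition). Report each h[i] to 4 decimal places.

h = [0.0000, 8.0000, 8.0000]

First-step conditioning: h[0] = 0; for i ≠ 0, h[i] = 1 + Σ_k P[i][k]·h[k].
  h[1] = 1 + 3/8·h[1] + 1/2·h[2]
  h[2] = 1 + 1/4·h[1] + 5/8·h[2]
Solving the 2×2 linear system over states ≠ 0 gives exactly h = [0, 8, 8] (h[0] = 0 is the target).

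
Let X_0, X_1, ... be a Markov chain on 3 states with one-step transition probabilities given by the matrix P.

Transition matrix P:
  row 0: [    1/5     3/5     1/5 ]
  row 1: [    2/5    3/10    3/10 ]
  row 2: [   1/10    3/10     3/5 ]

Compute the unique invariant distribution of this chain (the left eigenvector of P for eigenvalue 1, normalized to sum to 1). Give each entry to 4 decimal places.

Balance equations π_j = Σ_i π_i·P[i][j]:
  π_0 = 1/5·π_0 + 2/5·π_1 + 1/10·π_2
  π_1 = 3/5·π_0 + 3/10·π_1 + 3/10·π_2
  normalize: π_0 + π_1 + π_2 = 1
Solving the linear system gives exactly π = [19/81, 10/27, 32/81].

π = [0.2346, 0.3704, 0.3951]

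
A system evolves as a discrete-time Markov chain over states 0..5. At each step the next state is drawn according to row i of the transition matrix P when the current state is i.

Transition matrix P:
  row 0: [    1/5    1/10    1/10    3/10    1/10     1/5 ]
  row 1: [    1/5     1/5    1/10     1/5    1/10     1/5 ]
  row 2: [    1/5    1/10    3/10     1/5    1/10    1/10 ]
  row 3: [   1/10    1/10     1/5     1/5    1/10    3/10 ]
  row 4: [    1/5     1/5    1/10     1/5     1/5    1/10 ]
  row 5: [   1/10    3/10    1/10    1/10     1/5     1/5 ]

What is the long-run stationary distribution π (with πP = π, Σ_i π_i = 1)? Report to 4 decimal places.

Balance equations π_j = Σ_i π_i·P[i][j]:
  π_0 = 1/5·π_0 + 1/5·π_1 + 1/5·π_2 + 1/10·π_3 + 1/5·π_4 + 1/10·π_5
  π_1 = 1/10·π_0 + 1/5·π_1 + 1/10·π_2 + 1/10·π_3 + 1/5·π_4 + 3/10·π_5
  π_2 = 1/10·π_0 + 1/10·π_1 + 3/10·π_2 + 1/5·π_3 + 1/10·π_4 + 1/10·π_5
  π_3 = 3/10·π_0 + 1/5·π_1 + 1/5·π_2 + 1/5·π_3 + 1/5·π_4 + 1/10·π_5
  π_4 = 1/10·π_0 + 1/10·π_1 + 1/10·π_2 + 1/10·π_3 + 1/5·π_4 + 1/5·π_5
  normalize: π_0 + π_1 + π_2 + π_3 + π_4 + π_5 = 1
Solving the linear system gives exactly π = [11961/74221, 12497/74221, 11105/74221, 14619/74221, 9826/74221, 14213/74221].

π = [0.1612, 0.1684, 0.1496, 0.1970, 0.1324, 0.1915]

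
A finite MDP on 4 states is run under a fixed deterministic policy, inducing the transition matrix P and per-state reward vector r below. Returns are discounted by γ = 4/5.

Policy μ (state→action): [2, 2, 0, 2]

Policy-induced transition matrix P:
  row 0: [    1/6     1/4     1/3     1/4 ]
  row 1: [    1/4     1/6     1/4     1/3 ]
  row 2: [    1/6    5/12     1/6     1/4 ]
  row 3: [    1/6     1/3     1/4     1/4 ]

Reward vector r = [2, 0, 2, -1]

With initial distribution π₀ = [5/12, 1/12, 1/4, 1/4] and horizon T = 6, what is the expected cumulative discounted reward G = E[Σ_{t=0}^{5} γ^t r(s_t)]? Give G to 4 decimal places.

G = 2.7056

t=0: π = [0.4167, 0.0833, 0.2500, 0.2500], E[r] = 1.0833, γ^t·E[r] = 1.083333, running G = 1.083333
t=1: π = [0.1736, 0.3056, 0.2639, 0.2569], E[r] = 0.6181, γ^t·E[r] = 0.494444, running G = 1.577778
t=2: π = [0.1921, 0.2899, 0.2425, 0.2755], E[r] = 0.5938, γ^t·E[r] = 0.380000, running G = 1.957778
t=3: π = [0.1908, 0.2892, 0.2458, 0.2742], E[r] = 0.5991, γ^t·E[r] = 0.306741, running G = 2.264519
t=4: π = [0.1908, 0.2897, 0.2454, 0.2741], E[r] = 0.5983, γ^t·E[r] = 0.245052, running G = 2.509570
t=5: π = [0.1908, 0.2896, 0.2454, 0.2741], E[r] = 0.5984, γ^t·E[r] = 0.196073, running G = 2.705643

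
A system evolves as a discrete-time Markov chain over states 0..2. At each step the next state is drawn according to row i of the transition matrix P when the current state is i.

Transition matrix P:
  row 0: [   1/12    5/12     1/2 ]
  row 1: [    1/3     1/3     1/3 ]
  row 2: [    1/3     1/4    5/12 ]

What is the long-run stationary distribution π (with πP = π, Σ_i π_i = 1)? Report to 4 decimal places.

Balance equations π_j = Σ_i π_i·P[i][j]:
  π_0 = 1/12·π_0 + 1/3·π_1 + 1/3·π_2
  π_1 = 5/12·π_0 + 1/3·π_1 + 1/4·π_2
  normalize: π_0 + π_1 + π_2 = 1
Solving the linear system gives exactly π = [4/15, 53/165, 68/165].

π = [0.2667, 0.3212, 0.4121]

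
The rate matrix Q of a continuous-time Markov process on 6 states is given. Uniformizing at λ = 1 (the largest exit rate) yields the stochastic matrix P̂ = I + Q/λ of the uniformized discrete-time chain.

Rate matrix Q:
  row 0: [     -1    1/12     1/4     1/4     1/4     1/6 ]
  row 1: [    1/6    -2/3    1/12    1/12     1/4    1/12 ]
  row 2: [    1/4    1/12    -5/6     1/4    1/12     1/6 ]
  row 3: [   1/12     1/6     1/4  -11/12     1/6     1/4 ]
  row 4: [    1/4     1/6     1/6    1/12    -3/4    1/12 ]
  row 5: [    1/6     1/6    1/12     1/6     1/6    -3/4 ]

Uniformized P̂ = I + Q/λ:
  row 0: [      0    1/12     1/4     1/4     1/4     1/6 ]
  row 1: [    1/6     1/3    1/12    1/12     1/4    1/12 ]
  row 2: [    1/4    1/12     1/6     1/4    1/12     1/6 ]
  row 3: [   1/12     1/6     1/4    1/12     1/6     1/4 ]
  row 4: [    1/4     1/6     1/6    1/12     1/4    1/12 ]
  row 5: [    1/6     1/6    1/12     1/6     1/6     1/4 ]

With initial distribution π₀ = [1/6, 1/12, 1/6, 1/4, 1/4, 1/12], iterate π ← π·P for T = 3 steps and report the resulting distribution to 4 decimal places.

π = [0.1568, 0.1668, 0.1656, 0.1513, 0.1960, 0.1634]

t=0: π = [0.1667, 0.0833, 0.1667, 0.2500, 0.2500, 0.0833]
t=1: π = [0.1528, 0.1528, 0.1875, 0.1458, 0.1944, 0.1667]
t=2: π = [0.1609, 0.1638, 0.1649, 0.1539, 0.1927, 0.1638]
t=3: π = [0.1568, 0.1668, 0.1656, 0.1513, 0.1960, 0.1634]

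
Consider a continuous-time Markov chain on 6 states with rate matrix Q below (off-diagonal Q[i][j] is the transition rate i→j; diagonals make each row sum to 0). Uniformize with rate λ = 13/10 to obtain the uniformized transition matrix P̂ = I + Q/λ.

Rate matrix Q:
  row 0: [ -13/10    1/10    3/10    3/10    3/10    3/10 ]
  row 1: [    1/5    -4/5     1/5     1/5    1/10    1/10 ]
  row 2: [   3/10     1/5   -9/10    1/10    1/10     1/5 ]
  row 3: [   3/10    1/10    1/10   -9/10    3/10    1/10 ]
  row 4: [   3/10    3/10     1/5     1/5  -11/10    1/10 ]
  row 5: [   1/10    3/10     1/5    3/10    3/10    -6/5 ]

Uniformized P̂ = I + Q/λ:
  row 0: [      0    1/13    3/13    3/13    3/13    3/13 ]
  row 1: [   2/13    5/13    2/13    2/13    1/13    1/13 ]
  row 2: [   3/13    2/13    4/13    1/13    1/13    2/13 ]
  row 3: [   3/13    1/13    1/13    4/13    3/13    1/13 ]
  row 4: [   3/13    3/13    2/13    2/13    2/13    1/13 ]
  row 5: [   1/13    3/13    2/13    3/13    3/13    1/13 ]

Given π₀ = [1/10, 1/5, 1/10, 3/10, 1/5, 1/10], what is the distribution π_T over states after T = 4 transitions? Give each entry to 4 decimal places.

π = [0.1611, 0.1923, 0.1789, 0.1909, 0.1614, 0.1155]

t=0: π = [0.1000, 0.2000, 0.1000, 0.3000, 0.2000, 0.1000]
t=1: π = [0.1769, 0.1923, 0.1538, 0.2077, 0.1692, 0.1000]
t=2: π = [0.1598, 0.1893, 0.1751, 0.1953, 0.1645, 0.1160]
t=3: π = [0.1615, 0.1918, 0.1781, 0.1916, 0.1620, 0.1150]
t=4: π = [0.1611, 0.1923, 0.1789, 0.1909, 0.1614, 0.1155]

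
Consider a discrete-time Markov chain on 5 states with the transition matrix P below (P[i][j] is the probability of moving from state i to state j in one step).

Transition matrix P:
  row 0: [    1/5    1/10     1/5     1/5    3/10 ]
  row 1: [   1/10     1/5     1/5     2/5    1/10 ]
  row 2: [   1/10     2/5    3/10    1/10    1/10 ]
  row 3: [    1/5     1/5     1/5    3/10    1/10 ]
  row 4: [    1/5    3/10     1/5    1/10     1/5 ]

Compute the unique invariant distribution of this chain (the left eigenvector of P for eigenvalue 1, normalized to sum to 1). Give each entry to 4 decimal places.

π = [0.1534, 0.2436, 0.2222, 0.2355, 0.1452]

Balance equations π_j = Σ_i π_i·P[i][j]:
  π_0 = 1/5·π_0 + 1/10·π_1 + 1/10·π_2 + 1/5·π_3 + 1/5·π_4
  π_1 = 1/10·π_0 + 1/5·π_1 + 2/5·π_2 + 1/5·π_3 + 3/10·π_4
  π_2 = 1/5·π_0 + 1/5·π_1 + 3/10·π_2 + 1/5·π_3 + 1/5·π_4
  π_3 = 1/5·π_0 + 2/5·π_1 + 1/10·π_2 + 3/10·π_3 + 1/10·π_4
  normalize: π_0 + π_1 + π_2 + π_3 + π_4 = 1
Solving the linear system gives exactly π = [137/893, 1958/8037, 2/9, 631/2679, 389/2679].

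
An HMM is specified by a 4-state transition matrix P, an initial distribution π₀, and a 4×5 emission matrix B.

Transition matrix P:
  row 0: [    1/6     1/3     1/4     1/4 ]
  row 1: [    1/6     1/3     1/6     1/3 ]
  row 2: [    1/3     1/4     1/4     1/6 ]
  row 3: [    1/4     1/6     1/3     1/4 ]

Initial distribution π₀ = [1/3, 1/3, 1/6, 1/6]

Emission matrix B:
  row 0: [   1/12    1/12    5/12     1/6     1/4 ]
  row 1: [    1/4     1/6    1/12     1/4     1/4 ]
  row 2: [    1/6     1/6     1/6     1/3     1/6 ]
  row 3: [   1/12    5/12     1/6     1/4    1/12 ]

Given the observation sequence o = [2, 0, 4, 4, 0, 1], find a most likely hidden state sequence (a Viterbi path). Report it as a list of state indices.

path = [0, 1, 1, 1, 1, 3]

t=0: δ = [1.389e-01, 2.778e-02, 2.778e-02, 2.778e-02]  (obs o_0=2)
t=1: δ = [1.929e-03, 1.157e-02, 5.787e-03, 2.894e-03]  ψ = [0, 0, 0, 0]  (obs o_1=0)
t=2: δ = [4.823e-04, 9.645e-04, 3.215e-04, 3.215e-04]  ψ = [1, 1, 1, 1]  (obs o_2=4)
t=3: δ = [4.019e-05, 8.038e-05, 2.679e-05, 2.679e-05]  ψ = [1, 1, 1, 1]  (obs o_3=4)
t=4: δ = [1.116e-06, 6.698e-06, 2.233e-06, 2.233e-06]  ψ = [1, 1, 1, 1]  (obs o_4=0)
t=5: δ = [9.303e-08, 3.721e-07, 1.861e-07, 9.303e-07]  ψ = [1, 1, 1, 1]  (obs o_5=1)
backtrack: best end state = 3; path = [0, 1, 1, 1, 1, 3]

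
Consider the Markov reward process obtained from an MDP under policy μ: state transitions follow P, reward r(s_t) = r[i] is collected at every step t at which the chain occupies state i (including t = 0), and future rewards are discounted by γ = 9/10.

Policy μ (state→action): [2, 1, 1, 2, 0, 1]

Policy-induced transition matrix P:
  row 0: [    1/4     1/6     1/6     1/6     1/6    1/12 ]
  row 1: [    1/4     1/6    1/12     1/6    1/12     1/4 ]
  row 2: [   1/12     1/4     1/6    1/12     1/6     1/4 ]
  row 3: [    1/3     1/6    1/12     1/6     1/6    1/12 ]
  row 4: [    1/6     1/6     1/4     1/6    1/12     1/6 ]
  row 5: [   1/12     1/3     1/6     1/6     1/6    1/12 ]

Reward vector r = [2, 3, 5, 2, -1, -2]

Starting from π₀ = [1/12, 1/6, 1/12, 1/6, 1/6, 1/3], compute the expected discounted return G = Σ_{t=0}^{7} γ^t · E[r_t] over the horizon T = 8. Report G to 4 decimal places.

t=0: π = [0.0833, 0.1667, 0.0833, 0.1667, 0.1667, 0.3333], E[r] = 0.5833, γ^t·E[r] = 0.583333, running G = 0.583333
t=1: π = [0.1806, 0.2292, 0.1528, 0.1597, 0.1389, 0.1389], E[r] = 1.7153, γ^t·E[r] = 1.543750, running G = 2.127083
t=2: π = [0.2031, 0.2025, 0.1458, 0.1539, 0.1360, 0.1586], E[r] = 1.5978, γ^t·E[r] = 1.294219, running G = 3.421302
t=3: π = [0.2008, 0.2052, 0.1483, 0.1545, 0.1385, 0.1527], E[r] = 1.6238, γ^t·E[r] = 1.183781, running G = 4.605083
t=4: π = [0.2012, 0.2045, 0.1482, 0.1543, 0.1380, 0.1538], E[r] = 1.6199, γ^t·E[r] = 1.062817, running G = 5.667900
t=5: π = [0.2010, 0.2047, 0.1483, 0.1543, 0.1381, 0.1536], E[r] = 1.6206, γ^t·E[r] = 0.956953, running G = 6.624853
t=6: π = [0.2010, 0.2046, 0.1483, 0.1543, 0.1381, 0.1537], E[r] = 1.6205, γ^t·E[r] = 0.861176, running G = 7.486029
t=7: π = [0.2010, 0.2046, 0.1483, 0.1543, 0.1381, 0.1537], E[r] = 1.6205, γ^t·E[r] = 0.775070, running G = 8.261099

G = 8.2611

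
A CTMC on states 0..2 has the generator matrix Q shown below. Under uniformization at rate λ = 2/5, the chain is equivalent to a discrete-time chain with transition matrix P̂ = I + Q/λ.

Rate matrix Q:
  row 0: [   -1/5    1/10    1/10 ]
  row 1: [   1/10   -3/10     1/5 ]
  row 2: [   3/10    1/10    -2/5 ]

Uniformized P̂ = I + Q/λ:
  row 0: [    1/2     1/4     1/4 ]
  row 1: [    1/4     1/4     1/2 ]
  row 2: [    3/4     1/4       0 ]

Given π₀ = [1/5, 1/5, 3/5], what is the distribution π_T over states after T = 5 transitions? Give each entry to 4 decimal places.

t=0: π = [0.2000, 0.2000, 0.6000]
t=1: π = [0.6000, 0.2500, 0.1500]
t=2: π = [0.4750, 0.2500, 0.2750]
t=3: π = [0.5063, 0.2500, 0.2438]
t=4: π = [0.4984, 0.2500, 0.2516]
t=5: π = [0.5004, 0.2500, 0.2496]

π = [0.5004, 0.2500, 0.2496]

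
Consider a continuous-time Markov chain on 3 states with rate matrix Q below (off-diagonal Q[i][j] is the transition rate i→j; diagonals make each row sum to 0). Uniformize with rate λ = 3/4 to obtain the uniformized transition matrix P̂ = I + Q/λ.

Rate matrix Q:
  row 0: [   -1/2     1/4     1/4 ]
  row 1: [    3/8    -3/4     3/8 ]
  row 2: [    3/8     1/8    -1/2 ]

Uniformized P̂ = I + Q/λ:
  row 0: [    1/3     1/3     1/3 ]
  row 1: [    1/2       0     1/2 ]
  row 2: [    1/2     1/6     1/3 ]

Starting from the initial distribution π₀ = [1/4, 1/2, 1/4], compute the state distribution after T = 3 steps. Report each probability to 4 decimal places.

π = [0.4294, 0.2002, 0.3704]

t=0: π = [0.2500, 0.5000, 0.2500]
t=1: π = [0.4583, 0.1250, 0.4167]
t=2: π = [0.4236, 0.2222, 0.3542]
t=3: π = [0.4294, 0.2002, 0.3704]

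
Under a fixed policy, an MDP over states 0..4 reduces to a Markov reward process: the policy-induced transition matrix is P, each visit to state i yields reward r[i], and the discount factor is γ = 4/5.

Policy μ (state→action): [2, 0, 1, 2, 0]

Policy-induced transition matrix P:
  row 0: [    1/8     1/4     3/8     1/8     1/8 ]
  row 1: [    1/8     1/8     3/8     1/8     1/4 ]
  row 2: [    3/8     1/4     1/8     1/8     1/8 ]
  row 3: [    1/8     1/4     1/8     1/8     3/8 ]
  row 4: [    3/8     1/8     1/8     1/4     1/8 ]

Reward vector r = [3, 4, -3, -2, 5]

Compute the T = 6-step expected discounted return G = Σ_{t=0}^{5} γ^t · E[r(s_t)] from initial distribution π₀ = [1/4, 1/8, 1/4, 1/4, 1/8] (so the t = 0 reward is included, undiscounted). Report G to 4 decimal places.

G = 4.6150

t=0: π = [0.2500, 0.1250, 0.2500, 0.2500, 0.1250], E[r] = 0.6250, γ^t·E[r] = 0.625000, running G = 0.625000
t=1: π = [0.2188, 0.2188, 0.2188, 0.1406, 0.2031], E[r] = 1.6094, γ^t·E[r] = 1.287500, running G = 1.912500
t=2: π = [0.2305, 0.1973, 0.2344, 0.1504, 0.1875], E[r] = 1.4141, γ^t·E[r] = 0.905000, running G = 2.817500
t=3: π = [0.2305, 0.2019, 0.2319, 0.1484, 0.1873], E[r] = 1.4426, γ^t·E[r] = 0.738625, running G = 3.556125
t=4: π = [0.2298, 0.2014, 0.2331, 0.1484, 0.1873], E[r] = 1.4355, γ^t·E[r] = 0.587963, running G = 4.144088
t=5: π = [0.2301, 0.2014, 0.2328, 0.1484, 0.1873], E[r] = 1.4371, γ^t·E[r] = 0.470920, running G = 4.615008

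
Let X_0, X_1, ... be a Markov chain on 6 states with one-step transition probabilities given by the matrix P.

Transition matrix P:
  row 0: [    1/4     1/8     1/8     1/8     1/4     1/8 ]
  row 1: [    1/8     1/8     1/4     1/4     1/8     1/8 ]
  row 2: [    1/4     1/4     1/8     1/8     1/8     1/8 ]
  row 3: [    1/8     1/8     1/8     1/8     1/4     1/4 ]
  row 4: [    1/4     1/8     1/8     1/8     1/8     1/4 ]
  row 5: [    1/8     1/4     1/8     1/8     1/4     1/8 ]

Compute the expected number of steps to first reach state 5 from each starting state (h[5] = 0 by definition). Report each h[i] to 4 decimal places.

h = [6.0000, 6.0000, 6.0833, 5.2500, 5.3333, 0.0000]

First-step conditioning: h[5] = 0; for i ≠ 5, h[i] = 1 + Σ_k P[i][k]·h[k].
  h[0] = 1 + 1/4·h[0] + 1/8·h[1] + 1/8·h[2] + 1/8·h[3] + 1/4·h[4]
  h[1] = 1 + 1/8·h[0] + 1/8·h[1] + 1/4·h[2] + 1/4·h[3] + 1/8·h[4]
  h[2] = 1 + 1/4·h[0] + 1/4·h[1] + 1/8·h[2] + 1/8·h[3] + 1/8·h[4]
  h[3] = 1 + 1/8·h[0] + 1/8·h[1] + 1/8·h[2] + 1/8·h[3] + 1/4·h[4]
  h[4] = 1 + 1/4·h[0] + 1/8·h[1] + 1/8·h[2] + 1/8·h[3] + 1/8·h[4]
Solving the 5×5 linear system over states ≠ 5 gives exactly h = [6, 6, 73/12, 21/4, 16/3, 0] (h[5] = 0 is the target).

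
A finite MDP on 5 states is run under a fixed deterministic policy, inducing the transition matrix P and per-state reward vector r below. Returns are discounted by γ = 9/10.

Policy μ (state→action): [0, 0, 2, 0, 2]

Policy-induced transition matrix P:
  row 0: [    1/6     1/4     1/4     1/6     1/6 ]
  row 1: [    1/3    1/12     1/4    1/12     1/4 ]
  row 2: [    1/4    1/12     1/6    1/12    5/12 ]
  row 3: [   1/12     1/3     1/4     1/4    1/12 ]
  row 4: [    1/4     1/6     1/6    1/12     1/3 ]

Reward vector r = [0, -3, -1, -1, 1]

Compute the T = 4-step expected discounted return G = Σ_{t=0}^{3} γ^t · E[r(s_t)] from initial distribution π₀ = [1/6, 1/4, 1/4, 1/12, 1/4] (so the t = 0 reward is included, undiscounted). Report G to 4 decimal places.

G = -2.1795

t=0: π = [0.1667, 0.2500, 0.2500, 0.0833, 0.2500], E[r] = -0.8333, γ^t·E[r] = -0.833333, running G = -0.833333
t=1: π = [0.2431, 0.1528, 0.2083, 0.1111, 0.2847], E[r] = -0.4931, γ^t·E[r] = -0.443750, running G = -1.277083
t=2: π = [0.2240, 0.1753, 0.2089, 0.1221, 0.2697], E[r] = -0.5874, γ^t·E[r] = -0.475781, running G = -1.752865
t=3: π = [0.2256, 0.1737, 0.2101, 0.1223, 0.2683], E[r] = -0.5852, γ^t·E[r] = -0.426586, running G = -2.179451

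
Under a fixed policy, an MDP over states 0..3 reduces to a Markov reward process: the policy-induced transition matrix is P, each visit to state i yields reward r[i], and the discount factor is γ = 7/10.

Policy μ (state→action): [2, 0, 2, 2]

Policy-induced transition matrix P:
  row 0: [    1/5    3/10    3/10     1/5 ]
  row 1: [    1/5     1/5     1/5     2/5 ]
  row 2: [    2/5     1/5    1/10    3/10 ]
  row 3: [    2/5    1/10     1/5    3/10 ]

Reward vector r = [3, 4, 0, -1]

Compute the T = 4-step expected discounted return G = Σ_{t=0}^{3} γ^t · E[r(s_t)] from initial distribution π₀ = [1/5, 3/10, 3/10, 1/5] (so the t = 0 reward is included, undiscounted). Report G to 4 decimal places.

G = 3.7472

t=0: π = [0.2000, 0.3000, 0.3000, 0.2000], E[r] = 1.6000, γ^t·E[r] = 1.600000, running G = 1.600000
t=1: π = [0.3000, 0.2000, 0.1900, 0.3100], E[r] = 1.3900, γ^t·E[r] = 0.973000, running G = 2.573000
t=2: π = [0.3000, 0.1990, 0.2110, 0.2900], E[r] = 1.4060, γ^t·E[r] = 0.688940, running G = 3.261940
t=3: π = [0.3002, 0.2010, 0.2089, 0.2899], E[r] = 1.4147, γ^t·E[r] = 0.485242, running G = 3.747182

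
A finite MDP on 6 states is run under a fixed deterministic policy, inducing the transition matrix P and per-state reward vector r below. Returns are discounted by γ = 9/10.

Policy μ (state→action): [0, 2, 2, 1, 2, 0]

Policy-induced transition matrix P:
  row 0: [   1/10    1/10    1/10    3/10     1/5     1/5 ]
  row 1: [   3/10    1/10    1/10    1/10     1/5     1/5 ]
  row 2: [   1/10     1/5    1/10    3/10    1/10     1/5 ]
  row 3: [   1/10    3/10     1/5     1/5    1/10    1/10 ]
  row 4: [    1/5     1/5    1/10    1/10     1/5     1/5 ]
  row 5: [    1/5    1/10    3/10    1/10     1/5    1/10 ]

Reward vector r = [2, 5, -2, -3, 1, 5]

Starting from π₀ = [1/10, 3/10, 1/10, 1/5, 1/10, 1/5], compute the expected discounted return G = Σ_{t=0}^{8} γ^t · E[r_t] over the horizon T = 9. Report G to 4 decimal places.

t=0: π = [0.1000, 0.3000, 0.1000, 0.2000, 0.1000, 0.2000], E[r] = 2.0000, γ^t·E[r] = 2.000000, running G = 2.000000
t=1: π = [0.1900, 0.1600, 0.1600, 0.1600, 0.1700, 0.1600], E[r] = 1.3500, γ^t·E[r] = 1.215000, running G = 3.215000
t=2: π = [0.1650, 0.1650, 0.1480, 0.1860, 0.1680, 0.1680], E[r] = 1.3090, γ^t·E[r] = 1.060290, running G = 4.275290
t=3: π = [0.1666, 0.1688, 0.1522, 0.1812, 0.1666, 0.1646], E[r] = 1.3188, γ^t·E[r] = 0.961405, running G = 5.236695
t=4: π = [0.1669, 0.1681, 0.1510, 0.1819, 0.1667, 0.1654], E[r] = 1.3204, γ^t·E[r] = 0.866314, running G = 6.103010
t=5: π = [0.1668, 0.1681, 0.1513, 0.1818, 0.1667, 0.1653], E[r] = 1.3196, γ^t·E[r] = 0.779206, running G = 6.882216
t=6: π = [0.1668, 0.1682, 0.1512, 0.1818, 0.1667, 0.1653], E[r] = 1.3197, γ^t·E[r] = 0.701361, running G = 7.583576
t=7: π = [0.1668, 0.1682, 0.1512, 0.1818, 0.1667, 0.1653], E[r] = 1.3197, γ^t·E[r] = 0.631217, running G = 8.214794
t=8: π = [0.1668, 0.1682, 0.1512, 0.1818, 0.1667, 0.1653], E[r] = 1.3197, γ^t·E[r] = 0.568096, running G = 8.782890

G = 8.7829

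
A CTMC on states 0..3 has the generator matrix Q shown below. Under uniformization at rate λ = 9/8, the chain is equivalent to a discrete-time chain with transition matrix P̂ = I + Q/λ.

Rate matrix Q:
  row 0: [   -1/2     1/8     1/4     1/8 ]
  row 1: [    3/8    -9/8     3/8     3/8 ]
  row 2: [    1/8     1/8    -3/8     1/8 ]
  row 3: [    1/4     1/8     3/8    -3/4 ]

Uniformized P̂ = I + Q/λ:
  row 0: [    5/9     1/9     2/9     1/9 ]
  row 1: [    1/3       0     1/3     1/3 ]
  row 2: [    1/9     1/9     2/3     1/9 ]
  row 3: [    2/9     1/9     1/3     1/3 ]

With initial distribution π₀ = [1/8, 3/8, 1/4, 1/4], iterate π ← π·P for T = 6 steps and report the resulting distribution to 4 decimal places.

π = [0.2747, 0.1000, 0.4538, 0.1715]

t=0: π = [0.1250, 0.3750, 0.2500, 0.2500]
t=1: π = [0.2778, 0.0694, 0.4028, 0.2500]
t=2: π = [0.2778, 0.1034, 0.4367, 0.1821]
t=3: π = [0.2778, 0.0996, 0.4480, 0.1746]
t=4: π = [0.2761, 0.1000, 0.4518, 0.1720]
t=5: π = [0.2752, 0.1000, 0.4533, 0.1716]
t=6: π = [0.2747, 0.1000, 0.4538, 0.1715]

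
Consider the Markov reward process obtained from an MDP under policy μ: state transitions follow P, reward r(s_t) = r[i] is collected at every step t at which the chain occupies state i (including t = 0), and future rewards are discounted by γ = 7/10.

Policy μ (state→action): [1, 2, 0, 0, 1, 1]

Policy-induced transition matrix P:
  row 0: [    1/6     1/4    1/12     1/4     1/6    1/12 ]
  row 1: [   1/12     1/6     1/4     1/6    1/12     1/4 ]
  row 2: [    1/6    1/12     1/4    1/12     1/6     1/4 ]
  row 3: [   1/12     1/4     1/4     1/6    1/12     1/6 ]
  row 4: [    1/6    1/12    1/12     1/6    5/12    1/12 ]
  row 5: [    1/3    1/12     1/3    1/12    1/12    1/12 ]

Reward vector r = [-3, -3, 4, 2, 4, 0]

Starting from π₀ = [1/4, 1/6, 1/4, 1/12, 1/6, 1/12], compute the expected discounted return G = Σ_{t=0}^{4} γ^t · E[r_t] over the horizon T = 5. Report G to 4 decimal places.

G = 2.1115

t=0: π = [0.2500, 0.1667, 0.2500, 0.0833, 0.1667, 0.0833], E[r] = 0.5833, γ^t·E[r] = 0.583333, running G = 0.583333
t=1: π = [0.1597, 0.1528, 0.1875, 0.1597, 0.1806, 0.1597], E[r] = 0.8542, γ^t·E[r] = 0.597917, running G = 1.181250
t=2: π = [0.1672, 0.1493, 0.2066, 0.1510, 0.1725, 0.1534], E[r] = 0.8686, γ^t·E[r] = 0.425631, running G = 1.606881
t=3: π = [0.1672, 0.1488, 0.2062, 0.1506, 0.1720, 0.1552], E[r] = 0.8657, γ^t·E[r] = 0.296933, running G = 1.903813
t=4: π = [0.1676, 0.1487, 0.2064, 0.1505, 0.1718, 0.1550], E[r] = 0.8648, γ^t·E[r] = 0.207641, running G = 2.111455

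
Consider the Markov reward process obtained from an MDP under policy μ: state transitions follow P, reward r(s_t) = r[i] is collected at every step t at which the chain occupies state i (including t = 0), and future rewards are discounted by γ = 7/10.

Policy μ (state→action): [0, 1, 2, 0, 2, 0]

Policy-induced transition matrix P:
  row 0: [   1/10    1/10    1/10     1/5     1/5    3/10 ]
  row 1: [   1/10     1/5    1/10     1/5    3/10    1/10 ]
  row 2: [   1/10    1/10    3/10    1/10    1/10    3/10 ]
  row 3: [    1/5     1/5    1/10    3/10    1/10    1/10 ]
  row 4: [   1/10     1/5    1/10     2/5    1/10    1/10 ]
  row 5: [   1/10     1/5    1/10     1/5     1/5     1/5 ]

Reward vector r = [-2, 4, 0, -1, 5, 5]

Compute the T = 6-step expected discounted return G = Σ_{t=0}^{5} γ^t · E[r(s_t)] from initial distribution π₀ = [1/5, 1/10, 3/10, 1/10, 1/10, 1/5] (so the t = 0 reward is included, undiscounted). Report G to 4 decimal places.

G = 5.1934

t=0: π = [0.2000, 0.1000, 0.3000, 0.1000, 0.1000, 0.2000], E[r] = 1.4000, γ^t·E[r] = 1.400000, running G = 1.400000
t=1: π = [0.1100, 0.1500, 0.1600, 0.2000, 0.1600, 0.2200], E[r] = 2.0800, γ^t·E[r] = 1.456000, running G = 2.856000
t=2: π = [0.1200, 0.1730, 0.1320, 0.2360, 0.1630, 0.1760], E[r] = 1.9110, γ^t·E[r] = 0.936390, running G = 3.792390
t=3: π = [0.1236, 0.1748, 0.1264, 0.2430, 0.1642, 0.1680], E[r] = 1.8700, γ^t·E[r] = 0.641410, running G = 4.433800
t=4: π = [0.1243, 0.1750, 0.1253, 0.2445, 0.1641, 0.1668], E[r] = 1.8615, γ^t·E[r] = 0.446946, running G = 4.880746
t=5: π = [0.1245, 0.1750, 0.1251, 0.2447, 0.1641, 0.1666], E[r] = 1.8601, γ^t·E[r] = 0.312619, running G = 5.193365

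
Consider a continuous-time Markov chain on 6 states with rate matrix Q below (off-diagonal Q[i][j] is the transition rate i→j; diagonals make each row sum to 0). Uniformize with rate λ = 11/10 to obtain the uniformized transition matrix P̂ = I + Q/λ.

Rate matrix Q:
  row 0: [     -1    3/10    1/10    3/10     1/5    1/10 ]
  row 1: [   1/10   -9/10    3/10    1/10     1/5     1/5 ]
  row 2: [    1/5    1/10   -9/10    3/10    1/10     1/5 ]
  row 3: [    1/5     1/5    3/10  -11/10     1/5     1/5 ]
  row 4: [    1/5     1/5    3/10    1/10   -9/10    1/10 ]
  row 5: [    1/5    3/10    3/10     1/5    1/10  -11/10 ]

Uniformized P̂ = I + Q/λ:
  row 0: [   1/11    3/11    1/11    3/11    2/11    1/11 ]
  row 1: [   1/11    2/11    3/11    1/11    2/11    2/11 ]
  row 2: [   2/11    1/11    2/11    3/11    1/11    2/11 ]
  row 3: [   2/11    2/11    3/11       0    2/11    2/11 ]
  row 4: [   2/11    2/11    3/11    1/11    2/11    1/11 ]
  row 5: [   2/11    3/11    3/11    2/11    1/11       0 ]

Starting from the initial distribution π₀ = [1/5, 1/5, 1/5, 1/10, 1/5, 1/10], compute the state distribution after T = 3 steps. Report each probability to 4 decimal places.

π = [0.1511, 0.1869, 0.2246, 0.1576, 0.1493, 0.1305]

t=0: π = [0.2000, 0.2000, 0.2000, 0.1000, 0.2000, 0.1000]
t=1: π = [0.1455, 0.1909, 0.2182, 0.1636, 0.1545, 0.1273]
t=2: π = [0.1512, 0.1868, 0.2264, 0.1537, 0.1504, 0.1314]
t=3: π = [0.1511, 0.1869, 0.2246, 0.1576, 0.1493, 0.1305]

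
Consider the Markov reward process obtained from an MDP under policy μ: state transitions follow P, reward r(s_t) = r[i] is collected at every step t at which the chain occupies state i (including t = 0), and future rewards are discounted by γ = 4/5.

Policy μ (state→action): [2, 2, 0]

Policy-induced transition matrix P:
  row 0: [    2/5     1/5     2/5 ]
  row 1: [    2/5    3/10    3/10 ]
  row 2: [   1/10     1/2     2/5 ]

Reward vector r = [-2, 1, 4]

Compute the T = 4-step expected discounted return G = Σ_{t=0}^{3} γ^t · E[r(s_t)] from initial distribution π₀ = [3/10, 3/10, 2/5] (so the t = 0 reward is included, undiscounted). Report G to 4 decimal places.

G = 3.7290

t=0: π = [0.3000, 0.3000, 0.4000], E[r] = 1.3000, γ^t·E[r] = 1.300000, running G = 1.300000
t=1: π = [0.2800, 0.3500, 0.3700], E[r] = 1.2700, γ^t·E[r] = 1.016000, running G = 2.316000
t=2: π = [0.2890, 0.3460, 0.3650], E[r] = 1.2280, γ^t·E[r] = 0.785920, running G = 3.101920
t=3: π = [0.2905, 0.3441, 0.3654], E[r] = 1.2247, γ^t·E[r] = 0.627046, running G = 3.728966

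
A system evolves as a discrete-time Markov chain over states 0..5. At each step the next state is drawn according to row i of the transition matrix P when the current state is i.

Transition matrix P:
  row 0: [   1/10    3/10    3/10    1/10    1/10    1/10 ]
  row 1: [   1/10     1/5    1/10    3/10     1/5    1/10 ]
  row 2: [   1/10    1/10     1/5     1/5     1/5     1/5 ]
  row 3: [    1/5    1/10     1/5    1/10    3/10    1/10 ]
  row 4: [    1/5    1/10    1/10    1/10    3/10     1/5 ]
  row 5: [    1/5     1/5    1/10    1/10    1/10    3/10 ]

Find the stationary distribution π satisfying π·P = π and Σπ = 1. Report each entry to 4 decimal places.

Balance equations π_j = Σ_i π_i·P[i][j]:
  π_0 = 1/10·π_0 + 1/10·π_1 + 1/10·π_2 + 1/5·π_3 + 1/5·π_4 + 1/5·π_5
  π_1 = 3/10·π_0 + 1/5·π_1 + 1/10·π_2 + 1/10·π_3 + 1/10·π_4 + 1/5·π_5
  π_2 = 3/10·π_0 + 1/10·π_1 + 1/5·π_2 + 1/5·π_3 + 1/10·π_4 + 1/10·π_5
  π_3 = 1/10·π_0 + 3/10·π_1 + 1/5·π_2 + 1/10·π_3 + 1/10·π_4 + 1/10·π_5
  π_4 = 1/10·π_0 + 1/5·π_1 + 1/5·π_2 + 3/10·π_3 + 3/10·π_4 + 1/10·π_5
  normalize: π_0 + π_1 + π_2 + π_3 + π_4 + π_5 = 1
Solving the linear system gives exactly π = [12737/83665, 13712/83665, 13511/83665, 2492/16733, 16976/83665, 14269/83665].

π = [0.1522, 0.1639, 0.1615, 0.1489, 0.2029, 0.1705]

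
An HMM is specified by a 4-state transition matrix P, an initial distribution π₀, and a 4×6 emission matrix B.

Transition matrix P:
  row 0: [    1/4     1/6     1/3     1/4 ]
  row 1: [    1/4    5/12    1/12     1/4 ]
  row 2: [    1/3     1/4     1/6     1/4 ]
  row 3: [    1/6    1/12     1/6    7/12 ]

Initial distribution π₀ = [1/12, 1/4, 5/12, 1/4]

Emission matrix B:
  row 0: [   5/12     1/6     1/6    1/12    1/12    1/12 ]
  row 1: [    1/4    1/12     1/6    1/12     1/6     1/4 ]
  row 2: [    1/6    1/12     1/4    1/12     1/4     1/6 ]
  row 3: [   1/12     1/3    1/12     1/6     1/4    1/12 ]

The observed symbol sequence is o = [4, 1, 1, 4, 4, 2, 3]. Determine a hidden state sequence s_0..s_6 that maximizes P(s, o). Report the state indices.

path = [3, 3, 3, 3, 3, 3, 3]

t=0: δ = [6.944e-03, 4.167e-02, 1.042e-01, 6.250e-02]  (obs o_0=4)
t=1: δ = [5.787e-03, 2.170e-03, 1.447e-03, 1.215e-02]  ψ = [2, 2, 2, 3]  (obs o_1=1)
t=2: δ = [3.376e-04, 8.439e-05, 1.688e-04, 2.363e-03]  ψ = [3, 3, 3, 3]  (obs o_2=1)
t=3: δ = [3.282e-05, 3.282e-05, 9.846e-05, 3.446e-04]  ψ = [3, 3, 3, 3]  (obs o_3=4)
t=4: δ = [4.786e-06, 4.786e-06, 1.436e-05, 5.026e-05]  ψ = [3, 3, 3, 3]  (obs o_4=4)
t=5: δ = [1.396e-06, 6.980e-07, 2.094e-06, 2.443e-06]  ψ = [3, 3, 3, 3]  (obs o_5=2)
t=6: δ = [5.817e-08, 4.362e-08, 3.878e-08, 2.375e-07]  ψ = [2, 2, 0, 3]  (obs o_6=3)
backtrack: best end state = 3; path = [3, 3, 3, 3, 3, 3, 3]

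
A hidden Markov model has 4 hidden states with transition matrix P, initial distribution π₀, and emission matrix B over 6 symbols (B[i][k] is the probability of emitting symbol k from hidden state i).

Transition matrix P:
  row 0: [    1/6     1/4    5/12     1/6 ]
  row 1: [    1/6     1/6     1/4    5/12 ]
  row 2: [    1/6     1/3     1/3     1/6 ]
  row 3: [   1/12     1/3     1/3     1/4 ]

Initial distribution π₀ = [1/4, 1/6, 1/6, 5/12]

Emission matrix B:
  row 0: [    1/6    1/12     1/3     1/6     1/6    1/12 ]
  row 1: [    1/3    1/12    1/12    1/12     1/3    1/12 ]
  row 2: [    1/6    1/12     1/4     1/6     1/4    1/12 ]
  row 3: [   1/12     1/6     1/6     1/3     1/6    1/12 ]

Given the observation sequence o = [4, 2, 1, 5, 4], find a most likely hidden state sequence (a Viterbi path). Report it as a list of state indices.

t=0: δ = [4.167e-02, 5.556e-02, 4.167e-02, 6.944e-02]  (obs o_0=4)
t=1: δ = [3.086e-03, 1.929e-03, 5.787e-03, 3.858e-03]  ψ = [1, 3, 3, 1]  (obs o_1=2)
t=2: δ = [8.038e-05, 1.608e-04, 1.608e-04, 1.608e-04]  ψ = [2, 2, 2, 2]  (obs o_2=1)
t=3: δ = [2.233e-06, 4.465e-06, 4.465e-06, 5.582e-06]  ψ = [1, 2, 2, 1]  (obs o_3=5)
t=4: δ = [1.240e-07, 6.202e-07, 4.651e-07, 3.101e-07]  ψ = [1, 3, 3, 1]  (obs o_4=4)
backtrack: best end state = 1; path = [3, 2, 1, 3, 1]

path = [3, 2, 1, 3, 1]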